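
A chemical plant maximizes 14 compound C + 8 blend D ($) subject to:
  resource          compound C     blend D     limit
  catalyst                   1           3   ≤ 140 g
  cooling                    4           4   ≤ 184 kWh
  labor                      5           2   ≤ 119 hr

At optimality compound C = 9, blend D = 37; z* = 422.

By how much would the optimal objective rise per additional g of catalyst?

Check each constraint at x*: catalyst 120/140 (slack 20); cooling 184/184 (tight); labor 119/119 (tight).
Slack constraints have shadow price 0 (complementary slackness).
The binding rows give the dual system: 4·y_cooling + 5·y_labor = 14 and 4·y_cooling + 2·y_labor = 8.
Solving: y_cooling = 1, y_labor = 2.
Shadow price of catalyst = 0.

0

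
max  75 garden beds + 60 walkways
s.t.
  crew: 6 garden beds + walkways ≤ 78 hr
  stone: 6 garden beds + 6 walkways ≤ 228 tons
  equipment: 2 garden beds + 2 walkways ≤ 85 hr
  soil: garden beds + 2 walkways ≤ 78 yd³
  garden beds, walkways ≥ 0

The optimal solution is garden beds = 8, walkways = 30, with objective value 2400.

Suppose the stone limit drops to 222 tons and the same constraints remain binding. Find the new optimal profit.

At the optimum: crew uses 78 of 78 (binding); stone uses 228 of 228 (binding); equipment uses 76 of 85 (slack = 9); soil uses 68 of 78 (slack = 10).
Since equipment, soil are not tight, their duals are 0.
The binding rows give the dual system: 6·y_crew + 6·y_stone = 75 and 1·y_crew + 6·y_stone = 60.
Solving: y_crew = 3, y_stone = 9.5.
Δz = y_stone·Δb = 9.5 × (-6) = -57, so new z* = 2400 − 57 = 2343.

2343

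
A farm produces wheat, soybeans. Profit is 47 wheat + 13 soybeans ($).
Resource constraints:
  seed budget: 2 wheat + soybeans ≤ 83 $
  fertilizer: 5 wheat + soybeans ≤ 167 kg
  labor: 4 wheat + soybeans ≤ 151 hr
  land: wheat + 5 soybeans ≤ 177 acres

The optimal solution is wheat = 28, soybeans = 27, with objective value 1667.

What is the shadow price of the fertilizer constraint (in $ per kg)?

7

Binding: seed budget and fertilizer. Non-binding: labor (12 unused), land (14 unused).
Since labor, land are not tight, their duals are 0.
Dual feasibility on the basic columns requires 2·y_seed budget + 5·y_fertilizer = 47, 1·y_seed budget + 1·y_fertilizer = 13.
Solving: y_seed budget = 6, y_fertilizer = 7.
Shadow price of fertilizer = 7.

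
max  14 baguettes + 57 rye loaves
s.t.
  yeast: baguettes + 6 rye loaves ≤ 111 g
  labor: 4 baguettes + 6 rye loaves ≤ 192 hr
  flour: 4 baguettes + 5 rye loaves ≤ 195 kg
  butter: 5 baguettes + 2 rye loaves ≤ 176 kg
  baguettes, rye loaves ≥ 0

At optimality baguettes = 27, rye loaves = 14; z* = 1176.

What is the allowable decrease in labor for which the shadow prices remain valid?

81

Binding constraints: yeast, labor. The basis is B = [[1,6],[4,6]] with det -18.
Per unit decrease in labor, x* moves by d = (-0.3333, 0.0556).
The basis stays optimal until baguettes reaches 0; allowable decrease = 81 hr.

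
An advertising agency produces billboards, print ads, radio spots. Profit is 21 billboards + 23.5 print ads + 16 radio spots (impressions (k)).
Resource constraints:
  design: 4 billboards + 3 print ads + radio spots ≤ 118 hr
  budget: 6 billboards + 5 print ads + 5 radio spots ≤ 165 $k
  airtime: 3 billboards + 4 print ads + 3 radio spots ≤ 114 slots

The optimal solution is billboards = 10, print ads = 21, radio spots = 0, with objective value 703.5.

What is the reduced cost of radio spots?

Binding: budget and airtime. Non-binding: design (15 unused).
Since design is not tight, its dual is 0.
The binding rows give the dual system: 6·y_budget + 3·y_airtime = 21 and 5·y_budget + 4·y_airtime = 23.5.
→ y_budget = 1.5 and y_airtime = 4.
Reduced cost of radio spots: c₃ − yᵀa₃ = 16 − (1.5·5 + 4·3) = 16 − 19.5 = -3.5.

-3.5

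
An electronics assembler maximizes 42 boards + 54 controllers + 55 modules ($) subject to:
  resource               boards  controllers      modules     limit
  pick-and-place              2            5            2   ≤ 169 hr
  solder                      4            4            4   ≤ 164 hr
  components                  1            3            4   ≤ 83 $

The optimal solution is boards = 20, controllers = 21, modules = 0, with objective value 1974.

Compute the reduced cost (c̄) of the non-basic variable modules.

-5

Check each constraint at x*: pick-and-place 145/169 (slack 24); solder 164/164 (tight); components 83/83 (tight).
By complementary slackness, y = 0 for the non-binding constraint.
The binding rows give the dual system: 4·y_solder + 1·y_components = 42 and 4·y_solder + 3·y_components = 54.
This yields shadow prices y_solder = 9, y_components = 6.
Reduced cost of modules: c₃ − yᵀa₃ = 55 − (9·4 + 6·4) = 55 − 60 = -5.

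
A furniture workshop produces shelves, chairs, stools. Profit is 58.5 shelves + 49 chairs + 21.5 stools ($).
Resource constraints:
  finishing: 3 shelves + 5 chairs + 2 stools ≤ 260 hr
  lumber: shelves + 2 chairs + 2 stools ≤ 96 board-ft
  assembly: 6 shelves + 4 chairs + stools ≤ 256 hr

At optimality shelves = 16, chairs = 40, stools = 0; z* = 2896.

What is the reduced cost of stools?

-2

Check each constraint at x*: finishing 248/260 (slack 12); lumber 96/96 (tight); assembly 256/256 (tight).
Since finishing is not tight, its dual is 0.
From A_Bᵀ y = c: 1·y_lumber + 6·y_assembly = 58.5; 2·y_lumber + 4·y_assembly = 49.
→ y_lumber = 7.5 and y_assembly = 8.5.
Reduced cost of stools: c₃ − yᵀa₃ = 21.5 − (7.5·2 + 8.5·1) = 21.5 − 23.5 = -2.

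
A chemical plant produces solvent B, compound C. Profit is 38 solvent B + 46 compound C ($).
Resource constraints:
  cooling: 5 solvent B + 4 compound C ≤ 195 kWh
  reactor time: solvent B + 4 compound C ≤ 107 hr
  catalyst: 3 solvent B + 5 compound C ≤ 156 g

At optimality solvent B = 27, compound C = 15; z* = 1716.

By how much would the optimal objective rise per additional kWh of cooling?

At the optimum: cooling uses 195 of 195 (binding); reactor time uses 87 of 107 (slack = 20); catalyst uses 156 of 156 (binding).
By complementary slackness, y = 0 for the non-binding constraint.
The binding rows give the dual system: 5·y_cooling + 3·y_catalyst = 38 and 4·y_cooling + 5·y_catalyst = 46.
→ y_cooling = 4 and y_catalyst = 6.
Shadow price of cooling = 4.

4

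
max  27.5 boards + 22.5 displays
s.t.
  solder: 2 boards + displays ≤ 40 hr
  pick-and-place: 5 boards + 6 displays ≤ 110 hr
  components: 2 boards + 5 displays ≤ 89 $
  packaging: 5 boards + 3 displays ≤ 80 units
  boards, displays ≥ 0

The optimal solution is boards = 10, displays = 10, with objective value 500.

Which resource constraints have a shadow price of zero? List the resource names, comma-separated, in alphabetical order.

components, solder

solder: 30/40 (slack 10)
pick-and-place: 110/110 (binding)
components: 70/89 (slack 19)
packaging: 80/80 (binding)
By complementary slackness, a constraint with positive slack has shadow price 0 → components, solder.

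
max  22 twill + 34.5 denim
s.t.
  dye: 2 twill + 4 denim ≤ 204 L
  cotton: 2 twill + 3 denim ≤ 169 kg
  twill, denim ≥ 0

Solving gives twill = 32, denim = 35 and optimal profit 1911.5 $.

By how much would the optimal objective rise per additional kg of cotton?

9.5

Both dye and cotton are binding at x*.
The binding rows give the dual system: 2·y_dye + 2·y_cotton = 22 and 4·y_dye + 3·y_cotton = 34.5.
Solving: y_dye = 1.5, y_cotton = 9.5.
Shadow price of cotton = 9.5.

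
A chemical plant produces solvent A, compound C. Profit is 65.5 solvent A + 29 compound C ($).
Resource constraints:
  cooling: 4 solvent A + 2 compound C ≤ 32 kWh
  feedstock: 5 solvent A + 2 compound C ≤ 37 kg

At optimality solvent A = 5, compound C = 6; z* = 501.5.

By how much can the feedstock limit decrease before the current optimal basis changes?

Binding constraints: cooling, feedstock. The basis is B = [[4,2],[5,2]] with det -2.
Per unit decrease in feedstock, x* moves by d = (-1, 2).
The basis stays optimal until solvent A reaches 0; allowable decrease = 5 kg.

5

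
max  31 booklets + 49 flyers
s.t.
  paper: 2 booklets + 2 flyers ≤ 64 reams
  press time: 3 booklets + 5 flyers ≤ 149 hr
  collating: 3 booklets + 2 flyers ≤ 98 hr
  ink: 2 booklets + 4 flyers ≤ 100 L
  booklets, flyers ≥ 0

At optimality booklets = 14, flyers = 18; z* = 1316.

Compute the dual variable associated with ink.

Check each constraint at x*: paper 64/64 (tight); press time 132/149 (slack 17); collating 78/98 (slack 20); ink 100/100 (tight).
Since press time, collating are not tight, their duals are 0.
Dual feasibility on the basic columns requires 2·y_paper + 2·y_ink = 31, 2·y_paper + 4·y_ink = 49.
This yields shadow prices y_paper = 6.5, y_ink = 9.
Shadow price of ink = 9.

9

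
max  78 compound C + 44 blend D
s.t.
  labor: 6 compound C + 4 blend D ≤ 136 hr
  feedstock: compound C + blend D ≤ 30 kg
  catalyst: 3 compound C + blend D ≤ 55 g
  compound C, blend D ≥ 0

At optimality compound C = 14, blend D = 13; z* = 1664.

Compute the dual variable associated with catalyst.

Check each constraint at x*: labor 136/136 (tight); feedstock 27/30 (slack 3); catalyst 55/55 (tight).
Since feedstock is not tight, its dual is 0.
From A_Bᵀ y = c: 6·y_labor + 3·y_catalyst = 78; 4·y_labor + 1·y_catalyst = 44.
This yields shadow prices y_labor = 9, y_catalyst = 8.
Shadow price of catalyst = 8.

8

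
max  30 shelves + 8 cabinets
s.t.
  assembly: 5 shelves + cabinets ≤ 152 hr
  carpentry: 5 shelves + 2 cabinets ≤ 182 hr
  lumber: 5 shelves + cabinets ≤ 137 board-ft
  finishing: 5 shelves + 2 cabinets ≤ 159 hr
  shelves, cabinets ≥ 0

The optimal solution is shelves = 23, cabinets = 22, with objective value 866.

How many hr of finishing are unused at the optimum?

0

finishing used = 5·23 + 2·22 = 159; slack = 159 − 159 = 0.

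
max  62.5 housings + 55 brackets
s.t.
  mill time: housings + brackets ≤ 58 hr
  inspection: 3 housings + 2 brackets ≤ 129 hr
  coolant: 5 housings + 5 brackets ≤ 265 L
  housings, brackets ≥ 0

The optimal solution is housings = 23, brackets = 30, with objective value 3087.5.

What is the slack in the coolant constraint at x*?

0

coolant used = 5·23 + 5·30 = 265; slack = 265 − 265 = 0.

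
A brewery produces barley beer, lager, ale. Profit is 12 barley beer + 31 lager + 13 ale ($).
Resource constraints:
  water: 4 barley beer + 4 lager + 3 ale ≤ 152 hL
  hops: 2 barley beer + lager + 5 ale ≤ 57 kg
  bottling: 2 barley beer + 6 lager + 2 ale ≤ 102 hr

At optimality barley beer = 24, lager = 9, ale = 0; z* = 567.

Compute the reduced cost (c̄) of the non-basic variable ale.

-2

Check each constraint at x*: water 132/152 (slack 20); hops 57/57 (tight); bottling 102/102 (tight).
Since water is not tight, its dual is 0.
Dual feasibility on the basic columns requires 2·y_hops + 2·y_bottling = 12, 1·y_hops + 6·y_bottling = 31.
Solving: y_hops = 1, y_bottling = 5.
Reduced cost of ale: c₃ − yᵀa₃ = 13 − (1·5 + 5·2) = 13 − 15 = -2.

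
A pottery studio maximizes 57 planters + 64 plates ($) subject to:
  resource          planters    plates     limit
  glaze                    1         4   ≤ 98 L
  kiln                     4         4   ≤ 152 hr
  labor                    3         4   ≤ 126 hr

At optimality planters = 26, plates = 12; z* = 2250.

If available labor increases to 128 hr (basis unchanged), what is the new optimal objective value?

2264

Binding: kiln and labor. Non-binding: glaze (24 unused).
Since glaze is not tight, its dual is 0.
Dual feasibility on the basic columns requires 4·y_kiln + 3·y_labor = 57, 4·y_kiln + 4·y_labor = 64.
→ y_kiln = 9 and y_labor = 7.
Δz = y_labor·Δb = 7 × (2) = 14, so new z* = 2250 + 14 = 2264.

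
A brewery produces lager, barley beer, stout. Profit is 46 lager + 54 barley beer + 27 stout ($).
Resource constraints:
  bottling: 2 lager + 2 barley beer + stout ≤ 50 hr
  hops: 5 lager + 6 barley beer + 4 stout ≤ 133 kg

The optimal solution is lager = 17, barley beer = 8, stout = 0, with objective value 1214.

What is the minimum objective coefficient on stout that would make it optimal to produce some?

Check each constraint at x*: bottling 50/50 (tight); hops 133/133 (tight).
The binding rows give the dual system: 2·y_bottling + 5·y_hops = 46 and 2·y_bottling + 6·y_hops = 54.
Solving: y_bottling = 3, y_hops = 8.
stout enters the basis when its profit ≥ yᵀa₃ = 3·1 + 8·4 = 35.

35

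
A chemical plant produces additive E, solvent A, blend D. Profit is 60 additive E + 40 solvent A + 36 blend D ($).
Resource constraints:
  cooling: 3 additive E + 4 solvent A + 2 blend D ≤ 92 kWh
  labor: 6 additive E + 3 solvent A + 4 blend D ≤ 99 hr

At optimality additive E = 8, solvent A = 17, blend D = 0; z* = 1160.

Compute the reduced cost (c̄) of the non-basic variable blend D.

At the optimum: cooling uses 92 of 92 (binding); labor uses 99 of 99 (binding).
The binding rows give the dual system: 3·y_cooling + 6·y_labor = 60 and 4·y_cooling + 3·y_labor = 40.
→ y_cooling = 4 and y_labor = 8.
Reduced cost of blend D: c₃ − yᵀa₃ = 36 − (4·2 + 8·4) = 36 − 40 = -4.

-4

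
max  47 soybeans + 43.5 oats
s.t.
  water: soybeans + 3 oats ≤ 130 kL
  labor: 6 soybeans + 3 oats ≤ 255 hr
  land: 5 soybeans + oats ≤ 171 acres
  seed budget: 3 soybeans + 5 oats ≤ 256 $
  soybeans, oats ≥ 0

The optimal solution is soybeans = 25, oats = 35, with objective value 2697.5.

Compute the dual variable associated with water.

8

At the optimum: water uses 130 of 130 (binding); labor uses 255 of 255 (binding); land uses 160 of 171 (slack = 11); seed budget uses 250 of 256 (slack = 6).
By complementary slackness, y = 0 for the non-binding constraints.
From A_Bᵀ y = c: 1·y_water + 6·y_labor = 47; 3·y_water + 3·y_labor = 43.5.
Solving: y_water = 8, y_labor = 6.5.
Shadow price of water = 8.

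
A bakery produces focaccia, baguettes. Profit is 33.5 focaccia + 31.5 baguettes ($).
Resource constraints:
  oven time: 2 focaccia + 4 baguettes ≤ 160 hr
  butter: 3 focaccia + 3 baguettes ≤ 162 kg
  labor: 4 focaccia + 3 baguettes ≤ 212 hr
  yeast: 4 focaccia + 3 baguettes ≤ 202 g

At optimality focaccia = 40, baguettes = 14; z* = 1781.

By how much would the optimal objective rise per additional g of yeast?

2

Check each constraint at x*: oven time 136/160 (slack 24); butter 162/162 (tight); labor 202/212 (slack 10); yeast 202/202 (tight).
Slack constraints have shadow price 0 (complementary slackness).
Dual feasibility on the basic columns requires 3·y_butter + 4·y_yeast = 33.5, 3·y_butter + 3·y_yeast = 31.5.
→ y_butter = 8.5 and y_yeast = 2.
Shadow price of yeast = 2.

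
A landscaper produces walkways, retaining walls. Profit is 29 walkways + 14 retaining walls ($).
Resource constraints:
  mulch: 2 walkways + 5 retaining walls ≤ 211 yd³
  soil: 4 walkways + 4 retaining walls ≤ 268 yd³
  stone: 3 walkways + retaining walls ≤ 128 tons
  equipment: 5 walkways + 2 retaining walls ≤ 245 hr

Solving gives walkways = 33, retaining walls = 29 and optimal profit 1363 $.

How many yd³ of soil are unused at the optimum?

20

soil used = 4·33 + 4·29 = 248; slack = 268 − 248 = 20.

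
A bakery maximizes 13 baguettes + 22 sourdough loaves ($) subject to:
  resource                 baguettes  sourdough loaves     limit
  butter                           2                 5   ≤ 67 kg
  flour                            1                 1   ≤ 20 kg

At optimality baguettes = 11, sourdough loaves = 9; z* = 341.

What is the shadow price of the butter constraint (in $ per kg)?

3

Both butter and flour are binding at x*.
Dual feasibility on the basic columns requires 2·y_butter + 1·y_flour = 13, 5·y_butter + 1·y_flour = 22.
This yields shadow prices y_butter = 3, y_flour = 7.
Shadow price of butter = 3.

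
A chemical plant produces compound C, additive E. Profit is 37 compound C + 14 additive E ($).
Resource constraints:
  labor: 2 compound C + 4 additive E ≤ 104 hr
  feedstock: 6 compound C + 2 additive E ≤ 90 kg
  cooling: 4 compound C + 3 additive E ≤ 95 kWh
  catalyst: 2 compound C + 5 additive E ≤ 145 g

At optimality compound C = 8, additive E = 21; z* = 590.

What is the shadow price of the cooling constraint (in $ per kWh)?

At the optimum: labor uses 100 of 104 (slack = 4); feedstock uses 90 of 90 (binding); cooling uses 95 of 95 (binding); catalyst uses 121 of 145 (slack = 24).
By complementary slackness, y = 0 for the non-binding constraints.
The binding rows give the dual system: 6·y_feedstock + 4·y_cooling = 37 and 2·y_feedstock + 3·y_cooling = 14.
Solving: y_feedstock = 5.5, y_cooling = 1.
Shadow price of cooling = 1.

1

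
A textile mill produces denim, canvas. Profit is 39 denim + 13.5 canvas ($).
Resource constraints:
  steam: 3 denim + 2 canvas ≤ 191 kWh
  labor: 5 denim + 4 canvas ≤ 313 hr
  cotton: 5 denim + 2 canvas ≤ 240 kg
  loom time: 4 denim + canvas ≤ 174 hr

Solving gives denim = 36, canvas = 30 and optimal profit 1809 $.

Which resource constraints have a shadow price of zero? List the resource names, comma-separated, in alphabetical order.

labor, steam

steam: 168/191 (slack 23)
labor: 300/313 (slack 13)
cotton: 240/240 (binding)
loom time: 174/174 (binding)
By complementary slackness, a constraint with positive slack has shadow price 0 → labor, steam.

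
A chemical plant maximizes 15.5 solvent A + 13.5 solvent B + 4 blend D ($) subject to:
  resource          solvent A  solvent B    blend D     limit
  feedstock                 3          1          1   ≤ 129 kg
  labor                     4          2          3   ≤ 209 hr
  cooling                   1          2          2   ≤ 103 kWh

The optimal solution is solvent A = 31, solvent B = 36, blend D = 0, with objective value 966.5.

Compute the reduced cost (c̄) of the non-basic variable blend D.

At the optimum: feedstock uses 129 of 129 (binding); labor uses 196 of 209 (slack = 13); cooling uses 103 of 103 (binding).
Slack constraints have shadow price 0 (complementary slackness).
Dual feasibility on the basic columns requires 3·y_feedstock + 1·y_cooling = 15.5, 1·y_feedstock + 2·y_cooling = 13.5.
This yields shadow prices y_feedstock = 3.5, y_cooling = 5.
Reduced cost of blend D: c₃ − yᵀa₃ = 4 − (3.5·1 + 5·2) = 4 − 13.5 = -9.5.

-9.5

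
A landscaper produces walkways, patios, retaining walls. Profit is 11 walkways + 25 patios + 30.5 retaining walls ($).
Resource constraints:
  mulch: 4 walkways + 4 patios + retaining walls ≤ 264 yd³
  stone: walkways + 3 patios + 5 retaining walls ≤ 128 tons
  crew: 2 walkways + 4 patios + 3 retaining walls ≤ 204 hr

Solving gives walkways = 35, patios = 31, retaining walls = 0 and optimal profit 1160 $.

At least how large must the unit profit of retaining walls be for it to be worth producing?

At the optimum: mulch uses 264 of 264 (binding); stone uses 128 of 128 (binding); crew uses 194 of 204 (slack = 10).
Slack constraints have shadow price 0 (complementary slackness).
Dual feasibility on the basic columns requires 4·y_mulch + 1·y_stone = 11, 4·y_mulch + 3·y_stone = 25.
Solving: y_mulch = 1, y_stone = 7.
retaining walls enters the basis when its profit ≥ yᵀa₃ = 1·1 + 7·5 = 36.

36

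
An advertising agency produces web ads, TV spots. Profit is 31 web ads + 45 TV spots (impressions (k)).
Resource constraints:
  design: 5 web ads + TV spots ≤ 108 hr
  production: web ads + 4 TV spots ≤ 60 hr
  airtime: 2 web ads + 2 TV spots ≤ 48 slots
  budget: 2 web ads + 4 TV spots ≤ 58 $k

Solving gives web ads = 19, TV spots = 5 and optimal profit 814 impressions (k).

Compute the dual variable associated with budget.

7

At the optimum: design uses 100 of 108 (slack = 8); production uses 39 of 60 (slack = 21); airtime uses 48 of 48 (binding); budget uses 58 of 58 (binding).
By complementary slackness, y = 0 for the non-binding constraints.
Dual feasibility on the basic columns requires 2·y_airtime + 2·y_budget = 31, 2·y_airtime + 4·y_budget = 45.
→ y_airtime = 8.5 and y_budget = 7.
Shadow price of budget = 7.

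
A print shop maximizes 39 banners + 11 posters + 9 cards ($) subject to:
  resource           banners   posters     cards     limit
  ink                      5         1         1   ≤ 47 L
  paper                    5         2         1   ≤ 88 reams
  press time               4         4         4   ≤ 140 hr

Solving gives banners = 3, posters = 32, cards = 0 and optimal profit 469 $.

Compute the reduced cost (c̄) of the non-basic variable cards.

Binding: ink and press time. Non-binding: paper (9 unused).
By complementary slackness, y = 0 for the non-binding constraint.
The binding rows give the dual system: 5·y_ink + 4·y_press time = 39 and 1·y_ink + 4·y_press time = 11.
→ y_ink = 7 and y_press time = 1.
Reduced cost of cards: c₃ − yᵀa₃ = 9 − (7·1 + 1·4) = 9 − 11 = -2.

-2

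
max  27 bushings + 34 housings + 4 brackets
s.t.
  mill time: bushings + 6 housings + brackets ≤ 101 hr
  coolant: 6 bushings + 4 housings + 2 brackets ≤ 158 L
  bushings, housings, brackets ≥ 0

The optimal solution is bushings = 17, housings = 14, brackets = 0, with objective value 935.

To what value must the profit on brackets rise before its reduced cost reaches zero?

At the optimum: mill time uses 101 of 101 (binding); coolant uses 158 of 158 (binding).
The binding rows give the dual system: 1·y_mill time + 6·y_coolant = 27 and 6·y_mill time + 4·y_coolant = 34.
→ y_mill time = 3 and y_coolant = 4.
brackets enters the basis when its profit ≥ yᵀa₃ = 3·1 + 4·2 = 11.

11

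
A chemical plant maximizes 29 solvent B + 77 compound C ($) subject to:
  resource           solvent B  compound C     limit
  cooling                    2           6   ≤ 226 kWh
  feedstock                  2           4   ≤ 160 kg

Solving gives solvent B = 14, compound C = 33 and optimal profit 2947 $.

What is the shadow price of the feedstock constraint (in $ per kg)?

Both cooling and feedstock are binding at x*.
The binding rows give the dual system: 2·y_cooling + 2·y_feedstock = 29 and 6·y_cooling + 4·y_feedstock = 77.
Solving: y_cooling = 9.5, y_feedstock = 5.
Shadow price of feedstock = 5.

5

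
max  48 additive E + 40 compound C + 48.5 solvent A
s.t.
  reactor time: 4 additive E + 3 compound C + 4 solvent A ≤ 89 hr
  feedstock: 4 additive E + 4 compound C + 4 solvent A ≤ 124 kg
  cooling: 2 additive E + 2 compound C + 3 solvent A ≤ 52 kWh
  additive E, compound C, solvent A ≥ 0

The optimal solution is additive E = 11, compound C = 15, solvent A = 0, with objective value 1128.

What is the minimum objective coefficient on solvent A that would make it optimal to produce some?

56

At the optimum: reactor time uses 89 of 89 (binding); feedstock uses 104 of 124 (slack = 20); cooling uses 52 of 52 (binding).
Slack constraints have shadow price 0 (complementary slackness).
From A_Bᵀ y = c: 4·y_reactor time + 2·y_cooling = 48; 3·y_reactor time + 2·y_cooling = 40.
This yields shadow prices y_reactor time = 8, y_cooling = 8.
solvent A enters the basis when its profit ≥ yᵀa₃ = 8·4 + 8·3 = 56.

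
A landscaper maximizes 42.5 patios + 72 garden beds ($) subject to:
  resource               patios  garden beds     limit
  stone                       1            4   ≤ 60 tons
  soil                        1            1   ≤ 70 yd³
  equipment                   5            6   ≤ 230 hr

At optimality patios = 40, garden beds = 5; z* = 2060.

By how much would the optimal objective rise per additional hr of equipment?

7

Binding: stone and equipment. Non-binding: soil (25 unused).
Slack constraints have shadow price 0 (complementary slackness).
Dual feasibility on the basic columns requires 1·y_stone + 5·y_equipment = 42.5, 4·y_stone + 6·y_equipment = 72.
→ y_stone = 7.5 and y_equipment = 7.
Shadow price of equipment = 7.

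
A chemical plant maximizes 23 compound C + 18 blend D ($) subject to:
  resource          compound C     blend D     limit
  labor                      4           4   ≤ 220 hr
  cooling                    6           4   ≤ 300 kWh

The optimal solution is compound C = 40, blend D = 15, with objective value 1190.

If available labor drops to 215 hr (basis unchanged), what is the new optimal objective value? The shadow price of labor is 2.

1180

Δb = -5, so new z* = 1190 + (2)·(-5) = 1190 − 10 = 1180.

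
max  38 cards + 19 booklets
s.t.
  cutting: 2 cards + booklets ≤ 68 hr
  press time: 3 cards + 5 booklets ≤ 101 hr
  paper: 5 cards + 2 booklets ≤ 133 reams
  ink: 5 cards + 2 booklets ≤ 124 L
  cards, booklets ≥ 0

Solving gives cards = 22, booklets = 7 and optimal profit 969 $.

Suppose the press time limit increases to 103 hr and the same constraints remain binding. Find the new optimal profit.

971

At the optimum: cutting uses 51 of 68 (slack = 17); press time uses 101 of 101 (binding); paper uses 124 of 133 (slack = 9); ink uses 124 of 124 (binding).
By complementary slackness, y = 0 for the non-binding constraints.
The binding rows give the dual system: 3·y_press time + 5·y_ink = 38 and 5·y_press time + 2·y_ink = 19.
→ y_press time = 1 and y_ink = 7.
Δz = y_press time·Δb = 1 × (2) = 2, so new z* = 969 + 2 = 971.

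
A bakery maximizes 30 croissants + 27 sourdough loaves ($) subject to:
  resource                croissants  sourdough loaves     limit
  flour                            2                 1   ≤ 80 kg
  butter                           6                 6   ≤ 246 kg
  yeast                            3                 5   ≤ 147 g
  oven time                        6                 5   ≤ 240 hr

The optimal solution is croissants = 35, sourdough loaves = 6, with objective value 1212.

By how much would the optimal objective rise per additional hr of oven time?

Check each constraint at x*: flour 76/80 (slack 4); butter 246/246 (tight); yeast 135/147 (slack 12); oven time 240/240 (tight).
Since flour, yeast are not tight, their duals are 0.
From A_Bᵀ y = c: 6·y_butter + 6·y_oven time = 30; 6·y_butter + 5·y_oven time = 27.
This yields shadow prices y_butter = 2, y_oven time = 3.
Shadow price of oven time = 3.

3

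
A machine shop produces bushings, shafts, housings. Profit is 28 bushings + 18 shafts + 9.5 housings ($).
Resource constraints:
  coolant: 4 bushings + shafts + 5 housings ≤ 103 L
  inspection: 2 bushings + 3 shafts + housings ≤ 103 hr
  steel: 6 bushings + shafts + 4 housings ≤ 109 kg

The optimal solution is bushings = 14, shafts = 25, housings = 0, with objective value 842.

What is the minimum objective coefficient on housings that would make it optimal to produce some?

17

Check each constraint at x*: coolant 81/103 (slack 22); inspection 103/103 (tight); steel 109/109 (tight).
By complementary slackness, y = 0 for the non-binding constraint.
The binding rows give the dual system: 2·y_inspection + 6·y_steel = 28 and 3·y_inspection + 1·y_steel = 18.
This yields shadow prices y_inspection = 5, y_steel = 3.
housings enters the basis when its profit ≥ yᵀa₃ = 5·1 + 3·4 = 17.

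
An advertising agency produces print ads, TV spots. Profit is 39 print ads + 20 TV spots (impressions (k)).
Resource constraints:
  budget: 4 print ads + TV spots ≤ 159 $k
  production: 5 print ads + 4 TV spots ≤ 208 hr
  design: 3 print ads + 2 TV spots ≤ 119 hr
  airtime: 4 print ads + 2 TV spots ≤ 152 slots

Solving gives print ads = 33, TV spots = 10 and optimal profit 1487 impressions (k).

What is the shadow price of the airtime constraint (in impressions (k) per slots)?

9

At the optimum: budget uses 142 of 159 (slack = 17); production uses 205 of 208 (slack = 3); design uses 119 of 119 (binding); airtime uses 152 of 152 (binding).
Since budget, production are not tight, their duals are 0.
From A_Bᵀ y = c: 3·y_design + 4·y_airtime = 39; 2·y_design + 2·y_airtime = 20.
Solving: y_design = 1, y_airtime = 9.
Shadow price of airtime = 9.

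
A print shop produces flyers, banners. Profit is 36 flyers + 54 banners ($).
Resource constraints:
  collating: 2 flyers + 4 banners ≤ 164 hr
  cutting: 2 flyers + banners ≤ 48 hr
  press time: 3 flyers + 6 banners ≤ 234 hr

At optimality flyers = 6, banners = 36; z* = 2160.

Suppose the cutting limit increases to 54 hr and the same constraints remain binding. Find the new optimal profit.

Check each constraint at x*: collating 156/164 (slack 8); cutting 48/48 (tight); press time 234/234 (tight).
Slack constraints have shadow price 0 (complementary slackness).
From A_Bᵀ y = c: 2·y_cutting + 3·y_press time = 36; 1·y_cutting + 6·y_press time = 54.
This yields shadow prices y_cutting = 6, y_press time = 8.
Δz = y_cutting·Δb = 6 × (6) = 36, so new z* = 2160 + 36 = 2196.

2196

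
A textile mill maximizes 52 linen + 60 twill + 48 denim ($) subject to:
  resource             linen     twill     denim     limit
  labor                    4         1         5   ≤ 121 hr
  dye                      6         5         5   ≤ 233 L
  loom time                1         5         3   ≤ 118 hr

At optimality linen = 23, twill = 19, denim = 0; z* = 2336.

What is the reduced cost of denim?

-4

Binding: dye and loom time. Non-binding: labor (10 unused).
Since labor is not tight, its dual is 0.
The binding rows give the dual system: 6·y_dye + 1·y_loom time = 52 and 5·y_dye + 5·y_loom time = 60.
This yields shadow prices y_dye = 8, y_loom time = 4.
Reduced cost of denim: c₃ − yᵀa₃ = 48 − (8·5 + 4·3) = 48 − 52 = -4.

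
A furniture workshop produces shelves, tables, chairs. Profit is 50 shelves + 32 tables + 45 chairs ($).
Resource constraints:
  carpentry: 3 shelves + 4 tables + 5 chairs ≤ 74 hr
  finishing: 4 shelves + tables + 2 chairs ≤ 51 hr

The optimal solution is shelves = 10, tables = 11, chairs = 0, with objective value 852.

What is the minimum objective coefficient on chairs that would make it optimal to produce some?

Check each constraint at x*: carpentry 74/74 (tight); finishing 51/51 (tight).
From A_Bᵀ y = c: 3·y_carpentry + 4·y_finishing = 50; 4·y_carpentry + 1·y_finishing = 32.
→ y_carpentry = 6 and y_finishing = 8.
chairs enters the basis when its profit ≥ yᵀa₃ = 6·5 + 8·2 = 46.

46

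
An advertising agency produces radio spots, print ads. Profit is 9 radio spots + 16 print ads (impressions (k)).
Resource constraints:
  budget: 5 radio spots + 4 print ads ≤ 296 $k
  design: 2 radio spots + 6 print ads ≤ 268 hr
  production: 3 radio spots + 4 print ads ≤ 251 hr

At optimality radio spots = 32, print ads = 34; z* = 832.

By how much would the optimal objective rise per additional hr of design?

Binding: budget and design. Non-binding: production (19 unused).
By complementary slackness, y = 0 for the non-binding constraint.
From A_Bᵀ y = c: 5·y_budget + 2·y_design = 9; 4·y_budget + 6·y_design = 16.
→ y_budget = 1 and y_design = 2.
Shadow price of design = 2.

2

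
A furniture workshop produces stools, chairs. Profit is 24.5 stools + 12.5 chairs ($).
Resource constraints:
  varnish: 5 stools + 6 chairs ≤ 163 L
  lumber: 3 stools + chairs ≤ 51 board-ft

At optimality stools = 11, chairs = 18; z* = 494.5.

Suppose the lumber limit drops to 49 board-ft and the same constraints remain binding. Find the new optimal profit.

481.5

Check each constraint at x*: varnish 163/163 (tight); lumber 51/51 (tight).
Dual feasibility on the basic columns requires 5·y_varnish + 3·y_lumber = 24.5, 6·y_varnish + 1·y_lumber = 12.5.
→ y_varnish = 1 and y_lumber = 6.5.
Δz = y_lumber·Δb = 6.5 × (-2) = -13, so new z* = 494.5 − 13 = 481.5.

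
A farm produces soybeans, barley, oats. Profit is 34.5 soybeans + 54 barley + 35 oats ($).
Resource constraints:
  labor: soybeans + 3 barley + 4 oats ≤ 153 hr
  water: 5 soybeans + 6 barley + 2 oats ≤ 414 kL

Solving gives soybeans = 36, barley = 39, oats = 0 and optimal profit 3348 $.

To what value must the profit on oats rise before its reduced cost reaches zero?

Both labor and water are binding at x*.
Dual feasibility on the basic columns requires 1·y_labor + 5·y_water = 34.5, 3·y_labor + 6·y_water = 54.
Solving: y_labor = 7, y_water = 5.5.
oats enters the basis when its profit ≥ yᵀa₃ = 7·4 + 5.5·2 = 39.

39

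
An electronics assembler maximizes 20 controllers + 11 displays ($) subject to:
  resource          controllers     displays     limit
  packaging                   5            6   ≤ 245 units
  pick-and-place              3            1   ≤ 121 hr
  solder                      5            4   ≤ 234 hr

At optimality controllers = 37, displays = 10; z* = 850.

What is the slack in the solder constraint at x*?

9

solder used = 5·37 + 4·10 = 225; slack = 234 − 225 = 9.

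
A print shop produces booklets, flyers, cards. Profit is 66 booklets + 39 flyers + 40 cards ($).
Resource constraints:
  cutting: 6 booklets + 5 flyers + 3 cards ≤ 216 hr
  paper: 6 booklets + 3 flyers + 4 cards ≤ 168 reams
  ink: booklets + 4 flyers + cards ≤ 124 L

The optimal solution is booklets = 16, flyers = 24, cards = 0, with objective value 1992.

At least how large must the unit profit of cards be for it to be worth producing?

41

Binding: cutting and paper. Non-binding: ink (12 unused).
By complementary slackness, y = 0 for the non-binding constraint.
The binding rows give the dual system: 6·y_cutting + 6·y_paper = 66 and 5·y_cutting + 3·y_paper = 39.
Solving: y_cutting = 3, y_paper = 8.
cards enters the basis when its profit ≥ yᵀa₃ = 3·3 + 8·4 = 41.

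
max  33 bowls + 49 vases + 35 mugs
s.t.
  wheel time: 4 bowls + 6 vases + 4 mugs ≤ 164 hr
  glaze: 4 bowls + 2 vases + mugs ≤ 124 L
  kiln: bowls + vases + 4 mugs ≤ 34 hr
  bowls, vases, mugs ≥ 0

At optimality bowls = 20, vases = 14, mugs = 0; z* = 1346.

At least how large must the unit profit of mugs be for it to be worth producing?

Check each constraint at x*: wheel time 164/164 (tight); glaze 108/124 (slack 16); kiln 34/34 (tight).
By complementary slackness, y = 0 for the non-binding constraint.
From A_Bᵀ y = c: 4·y_wheel time + 1·y_kiln = 33; 6·y_wheel time + 1·y_kiln = 49.
This yields shadow prices y_wheel time = 8, y_kiln = 1.
mugs enters the basis when its profit ≥ yᵀa₃ = 8·4 + 1·4 = 36.

36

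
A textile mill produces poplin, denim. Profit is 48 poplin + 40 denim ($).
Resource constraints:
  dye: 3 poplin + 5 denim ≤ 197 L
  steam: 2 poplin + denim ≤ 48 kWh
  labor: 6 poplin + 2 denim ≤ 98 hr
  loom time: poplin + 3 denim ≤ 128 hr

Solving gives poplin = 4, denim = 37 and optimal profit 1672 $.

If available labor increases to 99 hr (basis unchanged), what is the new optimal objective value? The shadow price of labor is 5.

1677

Δb = 1, so new z* = 1672 + (5)·(1) = 1672 + 5 = 1677.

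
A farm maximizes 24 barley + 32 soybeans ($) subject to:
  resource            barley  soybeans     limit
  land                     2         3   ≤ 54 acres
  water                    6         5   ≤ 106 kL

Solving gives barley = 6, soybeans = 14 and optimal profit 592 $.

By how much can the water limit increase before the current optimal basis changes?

Binding constraints: land, water. The basis is B = [[2,3],[6,5]] with det -8.
Per unit increase in water, x* moves by d = (0.375, -0.25).
The basis stays optimal until soybeans reaches 0; allowable increase = 56 kL.

56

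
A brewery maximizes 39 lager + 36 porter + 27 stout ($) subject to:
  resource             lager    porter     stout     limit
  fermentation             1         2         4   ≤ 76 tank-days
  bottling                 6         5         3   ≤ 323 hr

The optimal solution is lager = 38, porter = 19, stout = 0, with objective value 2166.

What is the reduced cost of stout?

-3

At the optimum: fermentation uses 76 of 76 (binding); bottling uses 323 of 323 (binding).
Dual feasibility on the basic columns requires 1·y_fermentation + 6·y_bottling = 39, 2·y_fermentation + 5·y_bottling = 36.
→ y_fermentation = 3 and y_bottling = 6.
Reduced cost of stout: c₃ − yᵀa₃ = 27 − (3·4 + 6·3) = 27 − 30 = -3.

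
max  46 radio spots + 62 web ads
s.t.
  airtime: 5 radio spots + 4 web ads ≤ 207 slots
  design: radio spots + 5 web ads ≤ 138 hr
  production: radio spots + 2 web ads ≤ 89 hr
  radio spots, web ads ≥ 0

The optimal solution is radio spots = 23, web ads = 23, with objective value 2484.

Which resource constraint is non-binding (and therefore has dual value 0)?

airtime: 207/207 (binding)
design: 138/138 (binding)
production: 69/89 (slack 20)
By complementary slackness, a constraint with positive slack has shadow price 0 → production.

production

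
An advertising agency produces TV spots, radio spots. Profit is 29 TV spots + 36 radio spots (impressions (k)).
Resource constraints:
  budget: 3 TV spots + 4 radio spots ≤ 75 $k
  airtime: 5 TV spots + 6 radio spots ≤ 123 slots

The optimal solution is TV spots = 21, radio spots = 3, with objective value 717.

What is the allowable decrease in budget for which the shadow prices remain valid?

1.2

Binding constraints: budget, airtime. The basis is B = [[3,4],[5,6]] with det -2.
Per unit decrease in budget, x* moves by d = (3, -2.5).
The basis stays optimal until radio spots reaches 0; allowable decrease = 1.2 $k.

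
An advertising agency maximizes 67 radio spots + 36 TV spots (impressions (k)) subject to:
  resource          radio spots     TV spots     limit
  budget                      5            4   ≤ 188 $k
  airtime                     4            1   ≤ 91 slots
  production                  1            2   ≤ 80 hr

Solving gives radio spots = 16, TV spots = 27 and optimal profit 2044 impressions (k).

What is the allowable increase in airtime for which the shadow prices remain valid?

59.4

Binding constraints: budget, airtime. The basis is B = [[5,4],[4,1]] with det -11.
Per unit increase in airtime, x* moves by d = (0.3636, -0.4545).
The basis stays optimal until TV spots reaches 0; allowable increase = 59.4 slots.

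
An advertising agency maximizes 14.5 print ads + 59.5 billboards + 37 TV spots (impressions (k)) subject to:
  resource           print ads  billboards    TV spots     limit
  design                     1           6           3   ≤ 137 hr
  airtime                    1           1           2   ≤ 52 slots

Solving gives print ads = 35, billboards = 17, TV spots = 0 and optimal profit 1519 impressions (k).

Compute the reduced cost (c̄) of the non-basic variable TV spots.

-1

At the optimum: design uses 137 of 137 (binding); airtime uses 52 of 52 (binding).
The binding rows give the dual system: 1·y_design + 1·y_airtime = 14.5 and 6·y_design + 1·y_airtime = 59.5.
→ y_design = 9 and y_airtime = 5.5.
Reduced cost of TV spots: c₃ − yᵀa₃ = 37 − (9·3 + 5.5·2) = 37 − 38 = -1.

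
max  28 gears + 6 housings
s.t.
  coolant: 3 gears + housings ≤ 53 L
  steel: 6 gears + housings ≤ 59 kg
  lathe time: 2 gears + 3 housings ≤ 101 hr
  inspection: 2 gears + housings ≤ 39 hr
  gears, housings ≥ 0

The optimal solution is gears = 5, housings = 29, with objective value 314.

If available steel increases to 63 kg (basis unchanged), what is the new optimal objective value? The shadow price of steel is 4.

330

Δb = 4, so new z* = 314 + (4)·(4) = 314 + 16 = 330.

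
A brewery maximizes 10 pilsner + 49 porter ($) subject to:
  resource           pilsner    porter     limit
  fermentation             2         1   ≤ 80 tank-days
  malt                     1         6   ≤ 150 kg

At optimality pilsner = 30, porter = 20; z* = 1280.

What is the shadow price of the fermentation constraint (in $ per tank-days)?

1

At the optimum: fermentation uses 80 of 80 (binding); malt uses 150 of 150 (binding).
The binding rows give the dual system: 2·y_fermentation + 1·y_malt = 10 and 1·y_fermentation + 6·y_malt = 49.
Solving: y_fermentation = 1, y_malt = 8.
Shadow price of fermentation = 1.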